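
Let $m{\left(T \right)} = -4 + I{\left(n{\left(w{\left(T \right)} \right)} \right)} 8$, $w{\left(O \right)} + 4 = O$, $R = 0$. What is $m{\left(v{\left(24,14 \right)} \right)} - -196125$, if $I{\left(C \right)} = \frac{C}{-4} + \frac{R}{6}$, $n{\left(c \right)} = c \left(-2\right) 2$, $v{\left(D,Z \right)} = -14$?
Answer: $195977$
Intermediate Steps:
$w{\left(O \right)} = -4 + O$
$n{\left(c \right)} = - 4 c$ ($n{\left(c \right)} = - 2 c 2 = - 4 c$)
$I{\left(C \right)} = - \frac{C}{4}$ ($I{\left(C \right)} = \frac{C}{-4} + \frac{0}{6} = C \left(- \frac{1}{4}\right) + 0 \cdot \frac{1}{6} = - \frac{C}{4} + 0 = - \frac{C}{4}$)
$m{\left(T \right)} = -36 + 8 T$ ($m{\left(T \right)} = -4 + - \frac{\left(-4\right) \left(-4 + T\right)}{4} \cdot 8 = -4 + - \frac{16 - 4 T}{4} \cdot 8 = -4 + \left(-4 + T\right) 8 = -4 + \left(-32 + 8 T\right) = -36 + 8 T$)
$m{\left(v{\left(24,14 \right)} \right)} - -196125 = \left(-36 + 8 \left(-14\right)\right) - -196125 = \left(-36 - 112\right) + 196125 = -148 + 196125 = 195977$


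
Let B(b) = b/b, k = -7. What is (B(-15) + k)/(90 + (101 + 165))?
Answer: -3/178 ≈ -0.016854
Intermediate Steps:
B(b) = 1
(B(-15) + k)/(90 + (101 + 165)) = (1 - 7)/(90 + (101 + 165)) = -6/(90 + 266) = -6/356 = -6*1/356 = -3/178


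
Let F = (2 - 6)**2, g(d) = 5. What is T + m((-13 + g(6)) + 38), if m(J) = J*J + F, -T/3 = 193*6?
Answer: -2558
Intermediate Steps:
F = 16 (F = (-4)**2 = 16)
T = -3474 (T = -579*6 = -3*1158 = -3474)
m(J) = 16 + J**2 (m(J) = J*J + 16 = J**2 + 16 = 16 + J**2)
T + m((-13 + g(6)) + 38) = -3474 + (16 + ((-13 + 5) + 38)**2) = -3474 + (16 + (-8 + 38)**2) = -3474 + (16 + 30**2) = -3474 + (16 + 900) = -3474 + 916 = -2558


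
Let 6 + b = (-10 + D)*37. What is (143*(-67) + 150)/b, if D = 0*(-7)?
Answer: 9431/376 ≈ 25.082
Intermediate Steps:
D = 0
b = -376 (b = -6 + (-10 + 0)*37 = -6 - 10*37 = -6 - 370 = -376)
(143*(-67) + 150)/b = (143*(-67) + 150)/(-376) = (-9581 + 150)*(-1/376) = -9431*(-1/376) = 9431/376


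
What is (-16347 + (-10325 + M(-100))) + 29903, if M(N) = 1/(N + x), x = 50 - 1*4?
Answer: 174473/54 ≈ 3231.0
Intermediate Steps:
x = 46 (x = 50 - 4 = 46)
M(N) = 1/(46 + N) (M(N) = 1/(N + 46) = 1/(46 + N))
(-16347 + (-10325 + M(-100))) + 29903 = (-16347 + (-10325 + 1/(46 - 100))) + 29903 = (-16347 + (-10325 + 1/(-54))) + 29903 = (-16347 + (-10325 - 1/54)) + 29903 = (-16347 - 557551/54) + 29903 = -1440289/54 + 29903 = 174473/54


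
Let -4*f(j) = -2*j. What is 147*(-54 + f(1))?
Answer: -15729/2 ≈ -7864.5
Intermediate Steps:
f(j) = j/2 (f(j) = -(-1)*j/2 = j/2)
147*(-54 + f(1)) = 147*(-54 + (1/2)*1) = 147*(-54 + 1/2) = 147*(-107/2) = -15729/2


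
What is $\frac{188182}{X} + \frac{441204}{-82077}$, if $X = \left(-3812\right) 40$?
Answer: $- \frac{13786699989}{2085850160} \approx -6.6096$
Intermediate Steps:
$X = -152480$
$\frac{188182}{X} + \frac{441204}{-82077} = \frac{188182}{-152480} + \frac{441204}{-82077} = 188182 \left(- \frac{1}{152480}\right) + 441204 \left(- \frac{1}{82077}\right) = - \frac{94091}{76240} - \frac{147068}{27359} = - \frac{13786699989}{2085850160}$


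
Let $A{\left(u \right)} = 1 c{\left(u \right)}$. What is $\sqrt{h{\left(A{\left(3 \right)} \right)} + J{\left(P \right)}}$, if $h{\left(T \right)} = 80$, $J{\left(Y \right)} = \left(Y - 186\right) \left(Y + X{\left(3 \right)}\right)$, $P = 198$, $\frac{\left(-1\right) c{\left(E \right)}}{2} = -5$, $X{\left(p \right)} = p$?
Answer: $2 \sqrt{623} \approx 49.92$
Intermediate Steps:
$c{\left(E \right)} = 10$ ($c{\left(E \right)} = \left(-2\right) \left(-5\right) = 10$)
$J{\left(Y \right)} = \left(-186 + Y\right) \left(3 + Y\right)$ ($J{\left(Y \right)} = \left(Y - 186\right) \left(Y + 3\right) = \left(-186 + Y\right) \left(3 + Y\right)$)
$A{\left(u \right)} = 10$ ($A{\left(u \right)} = 1 \cdot 10 = 10$)
$\sqrt{h{\left(A{\left(3 \right)} \right)} + J{\left(P \right)}} = \sqrt{80 - \left(36792 - 39204\right)} = \sqrt{80 - -2412} = \sqrt{80 + 2412} = \sqrt{2492} = 2 \sqrt{623}$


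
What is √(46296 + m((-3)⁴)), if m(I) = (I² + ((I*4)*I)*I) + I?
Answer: 3*√242078 ≈ 1476.0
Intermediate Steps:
m(I) = I + I² + 4*I³ (m(I) = (I² + ((4*I)*I)*I) + I = (I² + (4*I²)*I) + I = (I² + 4*I³) + I = I + I² + 4*I³)
√(46296 + m((-3)⁴)) = √(46296 + (-3)⁴*(1 + (-3)⁴ + 4*((-3)⁴)²)) = √(46296 + 81*(1 + 81 + 4*81²)) = √(46296 + 81*(1 + 81 + 4*6561)) = √(46296 + 81*(1 + 81 + 26244)) = √(46296 + 81*26326) = √(46296 + 2132406) = √2178702 = 3*√242078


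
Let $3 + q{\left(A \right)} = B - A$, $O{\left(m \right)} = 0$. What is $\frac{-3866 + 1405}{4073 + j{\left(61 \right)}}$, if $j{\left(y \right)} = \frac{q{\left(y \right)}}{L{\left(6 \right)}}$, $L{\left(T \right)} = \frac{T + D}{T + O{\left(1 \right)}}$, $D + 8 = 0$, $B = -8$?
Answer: $- \frac{2461}{4289} \approx -0.57379$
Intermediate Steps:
$D = -8$ ($D = -8 + 0 = -8$)
$L{\left(T \right)} = \frac{-8 + T}{T}$ ($L{\left(T \right)} = \frac{T - 8}{T + 0} = \frac{-8 + T}{T}$)
$q{\left(A \right)} = -11 - A$ ($q{\left(A \right)} = -3 - \left(8 + A\right) = -11 - A$)
$j{\left(y \right)} = 33 + 3 y$ ($j{\left(y \right)} = \frac{-11 - y}{\frac{1}{6} \left(-8 + 6\right)} = \frac{-11 - y}{\frac{1}{6} \left(-2\right)} = \frac{-11 - y}{- \frac{1}{3}} = \left(-11 - y\right) \left(-3\right) = 33 + 3 y$)
$\frac{-3866 + 1405}{4073 + j{\left(61 \right)}} = \frac{-3866 + 1405}{4073 + \left(33 + 3 \cdot 61\right)} = - \frac{2461}{4073 + \left(33 + 183\right)} = - \frac{2461}{4073 + 216} = - \frac{2461}{4289}$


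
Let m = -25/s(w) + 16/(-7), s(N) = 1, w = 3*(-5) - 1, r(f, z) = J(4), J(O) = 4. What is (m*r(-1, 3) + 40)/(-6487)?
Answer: 484/45409 ≈ 0.010659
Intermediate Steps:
r(f, z) = 4
w = -16 (w = -15 - 1 = -16)
m = -191/7 (m = -25/1 + 16/(-7) = -25*1 + 16*(-⅐) = -25 - 16/7 = -191/7 ≈ -27.286)
(m*r(-1, 3) + 40)/(-6487) = (-191/7*4 + 40)/(-6487) = (-764/7 + 40)*(-1/6487) = -484/7*(-1/6487) = 484/45409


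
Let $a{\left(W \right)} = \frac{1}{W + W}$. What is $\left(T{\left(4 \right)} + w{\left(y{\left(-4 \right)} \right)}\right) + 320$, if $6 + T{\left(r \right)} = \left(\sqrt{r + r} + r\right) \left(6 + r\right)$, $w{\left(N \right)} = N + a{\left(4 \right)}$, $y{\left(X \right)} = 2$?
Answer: $\frac{2849}{8} + 20 \sqrt{2} \approx 384.41$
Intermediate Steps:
$a{\left(W \right)} = \frac{1}{2 W}$
$w{\left(N \right)} = \frac{1}{8} + N$ ($w{\left(N \right)} = N + \frac{1}{2 \cdot 4} = N + \frac{1}{2} \cdot \frac{1}{4} = N + \frac{1}{8} = \frac{1}{8} + N$)
$T{\left(r \right)} = -6 + \left(6 + r\right) \left(r + \sqrt{2} \sqrt{r}\right)$ ($T{\left(r \right)} = -6 + \left(\sqrt{r + r} + r\right) \left(6 + r\right) = -6 + \left(\sqrt{2 r} + r\right) \left(6 + r\right) = -6 + \left(\sqrt{2} \sqrt{r} + r\right) \left(6 + r\right) = -6 + \left(r + \sqrt{2} \sqrt{r}\right) \left(6 + r\right) = -6 + \left(6 + r\right) \left(r + \sqrt{2} \sqrt{r}\right)$)
$\left(T{\left(4 \right)} + w{\left(y{\left(-4 \right)} \right)}\right) + 320 = \left(\left(-6 + 4^{2} + 6 \cdot 4 + \sqrt{2} \cdot 4^{\frac{3}{2}} + 6 \sqrt{2} \sqrt{4}\right) + \left(\frac{1}{8} + 2\right)\right) + 320 = \left(\left(-6 + 16 + 24 + \sqrt{2} \cdot 8 + 6 \sqrt{2} \cdot 2\right) + \frac{17}{8}\right) + 320 = \left(\left(-6 + 16 + 24 + 8 \sqrt{2} + 12 \sqrt{2}\right) + \frac{17}{8}\right) + 320 = \left(\left(34 + 20 \sqrt{2}\right) + \frac{17}{8}\right) + 320 = \left(\frac{289}{8} + 20 \sqrt{2}\right) + 320 = \frac{2849}{8} + 20 \sqrt{2}$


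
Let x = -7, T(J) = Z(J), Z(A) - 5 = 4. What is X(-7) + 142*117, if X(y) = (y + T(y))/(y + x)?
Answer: 116297/7 ≈ 16614.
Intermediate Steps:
Z(A) = 9 (Z(A) = 5 + 4 = 9)
T(J) = 9
X(y) = (9 + y)/(-7 + y) (X(y) = (y + 9)/(y - 7) = (9 + y)/(-7 + y))
X(-7) + 142*117 = (9 - 7)/(-7 - 7) + 142*117 = 2/(-14) + 16614 = -1/14*2 + 16614 = -1/7 + 16614 = 116297/7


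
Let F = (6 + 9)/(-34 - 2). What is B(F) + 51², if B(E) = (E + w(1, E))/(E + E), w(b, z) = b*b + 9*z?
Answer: 13024/5 ≈ 2604.8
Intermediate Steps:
w(b, z) = b² + 9*z
F = -5/12 (F = 15/(-36) = 15*(-1/36) = -5/12 ≈ -0.41667)
B(E) = (1 + 10*E)/(2*E) (B(E) = (E + (1² + 9*E))/(E + E) = (E + (1 + 9*E))/((2*E)) = (1 + 10*E)*(1/(2*E)) = (1 + 10*E)/(2*E))
B(F) + 51² = (5 + 1/(2*(-5/12))) + 51² = (5 + (½)*(-12/5)) + 2601 = (5 - 6/5) + 2601 = 19/5 + 2601 = 13024/5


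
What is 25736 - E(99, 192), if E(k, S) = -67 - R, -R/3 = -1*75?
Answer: 26028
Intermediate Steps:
R = 225 (R = -(-3)*75 = -3*(-75) = 225)
E(k, S) = -292 (E(k, S) = -67 - 1*225 = -67 - 225 = -292)
25736 - E(99, 192) = 25736 - 1*(-292) = 25736 + 292 = 26028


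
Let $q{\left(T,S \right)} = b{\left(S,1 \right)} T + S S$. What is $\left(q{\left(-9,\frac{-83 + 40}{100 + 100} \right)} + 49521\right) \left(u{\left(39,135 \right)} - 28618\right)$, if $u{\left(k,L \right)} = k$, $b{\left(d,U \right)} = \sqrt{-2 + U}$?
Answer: $- \frac{56610479202571}{40000} + 257211 i \approx -1.4153 \cdot 10^{9} + 2.5721 \cdot 10^{5} i$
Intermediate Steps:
$q{\left(T,S \right)} = S^{2} + i T$ ($q{\left(T,S \right)} = \sqrt{-2 + 1} T + S S = \sqrt{-1} T + S^{2} = i T + S^{2} = S^{2} + i T$)
$\left(q{\left(-9,\frac{-83 + 40}{100 + 100} \right)} + 49521\right) \left(u{\left(39,135 \right)} - 28618\right) = \left(\left(\left(\frac{-83 + 40}{100 + 100}\right)^{2} + i \left(-9\right)\right) + 49521\right) \left(39 - 28618\right) = \left(\left(\left(- \frac{43}{200}\right)^{2} - 9 i\right) + 49521\right) \left(-28579\right) = \left(\left(\frac{1849}{40000} - 9 i\right) + 49521\right) \left(-28579\right) = \left(\frac{1980841849}{40000} - 9 i\right) \left(-28579\right) = - \frac{56610479202571}{40000} + 257211 i$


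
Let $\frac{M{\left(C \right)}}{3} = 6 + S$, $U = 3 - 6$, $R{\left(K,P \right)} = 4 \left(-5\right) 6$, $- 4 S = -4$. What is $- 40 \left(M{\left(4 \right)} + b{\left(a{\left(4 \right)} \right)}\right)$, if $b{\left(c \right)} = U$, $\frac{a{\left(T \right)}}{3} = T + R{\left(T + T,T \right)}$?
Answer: $-720$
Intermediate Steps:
$S = 1$ ($S = \left(- \frac{1}{4}\right) \left(-4\right) = 1$)
$R{\left(K,P \right)} = -120$ ($R{\left(K,P \right)} = \left(-20\right) 6 = -120$)
$U = -3$ ($U = 3 - 6 = -3$)
$a{\left(T \right)} = -360 + 3 T$ ($a{\left(T \right)} = 3 \left(T - 120\right) = 3 \left(-120 + T\right) = -360 + 3 T$)
$b{\left(c \right)} = -3$
$M{\left(C \right)} = 21$ ($M{\left(C \right)} = 3 \left(6 + 1\right) = 3 \cdot 7 = 21$)
$- 40 \left(M{\left(4 \right)} + b{\left(a{\left(4 \right)} \right)}\right) = - 40 \left(21 - 3\right) = \left(-40\right) 18 = -720$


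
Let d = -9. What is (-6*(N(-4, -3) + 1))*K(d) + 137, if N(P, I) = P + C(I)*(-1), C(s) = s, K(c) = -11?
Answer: 137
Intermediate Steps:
N(P, I) = P - I (N(P, I) = P + I*(-1) = P - I)
(-6*(N(-4, -3) + 1))*K(d) + 137 = -6*((-4 - 1*(-3)) + 1)*(-11) + 137 = -6*((-4 + 3) + 1)*(-11) + 137 = -6*(-1 + 1)*(-11) + 137 = -6*0*(-11) + 137 = 0*(-11) + 137 = 0 + 137 = 137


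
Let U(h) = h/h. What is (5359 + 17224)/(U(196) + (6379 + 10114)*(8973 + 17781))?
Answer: 22583/441253723 ≈ 5.1179e-5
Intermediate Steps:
U(h) = 1
(5359 + 17224)/(U(196) + (6379 + 10114)*(8973 + 17781)) = (5359 + 17224)/(1 + (6379 + 10114)*(8973 + 17781)) = 22583/(1 + 16493*26754) = 22583/(1 + 441253722) = 22583/441253723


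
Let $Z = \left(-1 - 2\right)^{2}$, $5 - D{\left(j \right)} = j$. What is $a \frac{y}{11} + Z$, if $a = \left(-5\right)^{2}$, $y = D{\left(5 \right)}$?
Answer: $9$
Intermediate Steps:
$D{\left(j \right)} = 5 - j$
$y = 0$ ($y = 5 - 5 = 0$)
$a = 25$
$Z = 9$ ($Z = \left(-3\right)^{2} = 9$)
$a \frac{y}{11} + Z = 25 \cdot \frac{0}{11} + 9 = 25 \cdot 0 \cdot \frac{1}{11} + 9 = 25 \cdot 0 + 9 = 0 + 9 = 9$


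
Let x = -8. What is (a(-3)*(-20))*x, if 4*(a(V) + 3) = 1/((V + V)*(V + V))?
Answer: -4310/9 ≈ -478.89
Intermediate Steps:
a(V) = -3 + 1/(16*V²) (a(V) = -3 + 1/(4*(((V + V)*(V + V)))) = -3 + 1/(4*(((2*V)*(2*V)))) = -3 + 1/(4*((4*V²))) = -3 + (1/(4*V²))/4 = -3 + 1/(16*V²))
(a(-3)*(-20))*x = ((-3 + (1/16)/(-3)²)*(-20))*(-8) = ((-3 + (1/16)*(⅑))*(-20))*(-8) = ((-3 + 1/144)*(-20))*(-8) = -431/144*(-20)*(-8) = (2155/36)*(-8) = -4310/9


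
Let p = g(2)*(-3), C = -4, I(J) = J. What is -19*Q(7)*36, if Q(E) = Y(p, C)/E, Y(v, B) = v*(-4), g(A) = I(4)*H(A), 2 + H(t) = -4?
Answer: 196992/7 ≈ 28142.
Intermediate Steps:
H(t) = -6 (H(t) = -2 - 4 = -6)
g(A) = -24 (g(A) = 4*(-6) = -24)
p = 72 (p = -24*(-3) = 72)
Y(v, B) = -4*v
Q(E) = -288/E (Q(E) = (-4*72)/E = -288/E)
-19*Q(7)*36 = -(-5472)/7*36 = -19*(-288/7)*36 = (5472/7)*36 = 196992/7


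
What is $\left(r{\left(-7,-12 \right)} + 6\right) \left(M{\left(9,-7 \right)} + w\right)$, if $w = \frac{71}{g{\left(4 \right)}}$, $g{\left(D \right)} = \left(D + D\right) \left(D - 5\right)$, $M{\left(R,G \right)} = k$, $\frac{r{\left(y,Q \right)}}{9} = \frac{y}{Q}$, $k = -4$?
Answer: $- \frac{4635}{32} \approx -144.84$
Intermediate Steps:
$r{\left(y,Q \right)} = \frac{9 y}{Q}$ ($r{\left(y,Q \right)} = 9 \frac{y}{Q} = \frac{9 y}{Q}$)
$M{\left(R,G \right)} = -4$
$g{\left(D \right)} = 2 D \left(-5 + D\right)$
$w = - \frac{71}{8}$ ($w = \frac{71}{2 \cdot 4 \left(-5 + 4\right)} = \frac{71}{2 \cdot 4 \left(-1\right)} = \frac{71}{-8} = 71 \left(- \frac{1}{8}\right) = - \frac{71}{8} \approx -8.875$)
$\left(r{\left(-7,-12 \right)} + 6\right) \left(M{\left(9,-7 \right)} + w\right) = \left(9 \left(-7\right) \frac{1}{-12} + 6\right) \left(-4 - \frac{71}{8}\right) = \left(9 \left(-7\right) \left(- \frac{1}{12}\right) + 6\right) \left(- \frac{103}{8}\right) = \left(\frac{21}{4} + 6\right) \left(- \frac{103}{8}\right) = \frac{45}{4} \left(- \frac{103}{8}\right) = - \frac{4635}{32}$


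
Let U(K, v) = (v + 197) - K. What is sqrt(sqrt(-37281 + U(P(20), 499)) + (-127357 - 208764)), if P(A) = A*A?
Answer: sqrt(-336121 + I*sqrt(36985)) ≈ 0.166 + 579.76*I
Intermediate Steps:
P(A) = A**2
U(K, v) = 197 + v - K (U(K, v) = (197 + v) - K = 197 + v - K)
sqrt(sqrt(-37281 + U(P(20), 499)) + (-127357 - 208764)) = sqrt(sqrt(-37281 + (197 + 499 - 1*20**2)) + (-127357 - 208764)) = sqrt(sqrt(-37281 + (197 + 499 - 1*400)) - 336121) = sqrt(sqrt(-37281 + (197 + 499 - 400)) - 336121) = sqrt(sqrt(-37281 + 296) - 336121) = sqrt(sqrt(-36985) - 336121) = sqrt(I*sqrt(36985) - 336121) = sqrt(-336121 + I*sqrt(36985))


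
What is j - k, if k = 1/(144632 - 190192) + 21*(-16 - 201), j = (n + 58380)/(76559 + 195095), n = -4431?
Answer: 28201212486887/6188278120 ≈ 4557.2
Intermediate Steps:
j = 53949/271654 (j = (-4431 + 58380)/(76559 + 195095) = 53949/271654 ≈ 0.19859)
k = -207616921/45560 (k = 1/(-45560) + 21*(-217) = -1/45560 - 4557 = -207616921/45560 ≈ -4557.0)
j - k = 53949/271654 - 1*(-207616921/45560) = 53949/271654 + 207616921/45560 = 28201212486887/6188278120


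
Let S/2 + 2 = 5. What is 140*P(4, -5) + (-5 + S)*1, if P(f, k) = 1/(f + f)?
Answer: 37/2 ≈ 18.500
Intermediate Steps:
S = 6 (S = -4 + 2*5 = -4 + 10 = 6)
P(f, k) = 1/(2*f)
140*P(4, -5) + (-5 + S)*1 = 140*((1/2)/4) + (-5 + 6)*1 = 140*((1/2)*(1/4)) + 1*1 = 140*(1/8) + 1 = 35/2 + 1 = 37/2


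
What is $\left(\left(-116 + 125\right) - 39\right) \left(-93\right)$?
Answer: $2790$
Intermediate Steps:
$\left(\left(-116 + 125\right) - 39\right) \left(-93\right) = \left(9 - 39\right) \left(-93\right) = \left(-30\right) \left(-93\right) = 2790$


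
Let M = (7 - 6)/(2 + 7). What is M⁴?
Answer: 1/6561 ≈ 0.00015242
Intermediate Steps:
M = ⅑ (M = 1/9 = 1*(⅑) = ⅑ ≈ 0.11111)
M⁴ = (⅑)⁴ = 1/6561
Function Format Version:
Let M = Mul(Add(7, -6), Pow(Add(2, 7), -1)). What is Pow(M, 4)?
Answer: Rational(1, 6561) ≈ 0.00015242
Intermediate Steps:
M = Rational(1, 9) (M = Mul(1, Pow(9, -1)) = Mul(1, Rational(1, 9)) = Rational(1, 9) ≈ 0.11111)
Pow(M, 4) = Pow(Rational(1, 9), 4) = Rational(1, 6561)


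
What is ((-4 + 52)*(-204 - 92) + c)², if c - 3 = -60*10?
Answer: 219188025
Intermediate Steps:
c = -597 (c = 3 - 60*10 = 3 - 600 = -597)
((-4 + 52)*(-204 - 92) + c)² = ((-4 + 52)*(-204 - 92) - 597)² = (48*(-296) - 597)² = (-14208 - 597)² = (-14805)² = 219188025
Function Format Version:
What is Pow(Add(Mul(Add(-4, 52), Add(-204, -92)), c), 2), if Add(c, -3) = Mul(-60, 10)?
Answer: 219188025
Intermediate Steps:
c = -597 (c = Add(3, Mul(-60, 10)) = Add(3, -600) = -597)
Pow(Add(Mul(Add(-4, 52), Add(-204, -92)), c), 2) = Pow(Add(Mul(Add(-4, 52), Add(-204, -92)), -597), 2) = Pow(Add(Mul(48, -296), -597), 2) = Pow(Add(-14208, -597), 2) = Pow(-14805, 2) = 219188025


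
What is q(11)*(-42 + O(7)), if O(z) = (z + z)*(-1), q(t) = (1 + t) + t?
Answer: -1288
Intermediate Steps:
q(t) = 1 + 2*t
O(z) = -2*z (O(z) = (2*z)*(-1) = -2*z)
q(11)*(-42 + O(7)) = (1 + 2*11)*(-42 - 2*7) = (1 + 22)*(-42 - 14) = 23*(-56) = -1288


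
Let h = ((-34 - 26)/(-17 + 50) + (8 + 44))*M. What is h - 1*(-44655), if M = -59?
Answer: 458637/11 ≈ 41694.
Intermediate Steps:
h = -32568/11 (h = ((-34 - 26)/(-17 + 50) + (8 + 44))*(-59) = (-60/33 + 52)*(-59) = (-60*1/33 + 52)*(-59) = (-20/11 + 52)*(-59) = (552/11)*(-59) = -32568/11 ≈ -2960.7)
h - 1*(-44655) = -32568/11 - 1*(-44655) = -32568/11 + 44655 = 458637/11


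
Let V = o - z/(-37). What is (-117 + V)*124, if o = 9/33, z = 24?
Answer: -5858256/407 ≈ -14394.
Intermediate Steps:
o = 3/11 (o = 9*(1/33) = 3/11 ≈ 0.27273)
V = 375/407 (V = 3/11 - 24/(-37) = 3/11 - 24*(-1)/37 = 3/11 - 1*(-24/37) = 3/11 + 24/37 = 375/407 ≈ 0.92138)
(-117 + V)*124 = (-117 + 375/407)*124 = -47244/407*124 = -5858256/407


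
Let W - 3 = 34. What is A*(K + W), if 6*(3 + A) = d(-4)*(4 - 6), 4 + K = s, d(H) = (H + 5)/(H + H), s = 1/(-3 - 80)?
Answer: -97199/996 ≈ -97.589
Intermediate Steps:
s = -1/83 (s = 1/(-83) = -1/83 ≈ -0.012048)
d(H) = (5 + H)/(2*H) (d(H) = (5 + H)/((2*H)) = (5 + H)*(1/(2*H)) = (5 + H)/(2*H))
K = -333/83 (K = -4 - 1/83 = -333/83 ≈ -4.0120)
A = -71/24 (A = -3 + (((1/2)*(5 - 4)/(-4))*(4 - 6))/6 = -3 + (((1/2)*(-1/4)*1)*(-2))/6 = -3 + (-1/8*(-2))/6 = -3 + (1/6)*(1/4) = -3 + 1/24 = -71/24 ≈ -2.9583)
W = 37 (W = 3 + 34 = 37)
A*(K + W) = -71*(-333/83 + 37)/24 = -71/24*2738/83 = -97199/996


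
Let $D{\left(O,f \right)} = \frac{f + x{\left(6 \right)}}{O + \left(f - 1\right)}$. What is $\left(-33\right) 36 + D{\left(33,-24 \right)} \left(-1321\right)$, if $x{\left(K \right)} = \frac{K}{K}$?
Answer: $\frac{20879}{8} \approx 2609.9$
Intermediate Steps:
$x{\left(K \right)} = 1$
$D{\left(O,f \right)} = \frac{1 + f}{-1 + O + f}$ ($D{\left(O,f \right)} = \frac{f + 1}{O + \left(f - 1\right)} = \frac{1 + f}{O + \left(-1 + f\right)} = \frac{1 + f}{-1 + O + f}$)
$\left(-33\right) 36 + D{\left(33,-24 \right)} \left(-1321\right) = \left(-33\right) 36 + \frac{1 - 24}{-1 + 33 - 24} \left(-1321\right) = -1188 + \frac{1}{8} \left(-23\right) \left(-1321\right) = -1188 - - \frac{30383}{8} = -1188 + \frac{30383}{8} = \frac{20879}{8}$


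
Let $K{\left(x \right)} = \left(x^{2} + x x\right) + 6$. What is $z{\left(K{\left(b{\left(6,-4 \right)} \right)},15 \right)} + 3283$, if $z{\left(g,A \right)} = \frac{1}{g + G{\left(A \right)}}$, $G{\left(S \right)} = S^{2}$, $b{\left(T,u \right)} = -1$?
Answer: $\frac{764940}{233} \approx 3283.0$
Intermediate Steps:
$K{\left(x \right)} = 6 + 2 x^{2}$ ($K{\left(x \right)} = \left(x^{2} + x^{2}\right) + 6 = 2 x^{2} + 6 = 6 + 2 x^{2}$)
$z{\left(g,A \right)} = \frac{1}{g + A^{2}}$
$z{\left(K{\left(b{\left(6,-4 \right)} \right)},15 \right)} + 3283 = \frac{1}{\left(6 + 2 \left(-1\right)^{2}\right) + 15^{2}} + 3283 = \frac{1}{\left(6 + 2 \cdot 1\right) + 225} + 3283 = \frac{1}{\left(6 + 2\right) + 225} + 3283 = \frac{1}{8 + 225} + 3283 = \frac{1}{233} + 3283 = \frac{764940}{233}$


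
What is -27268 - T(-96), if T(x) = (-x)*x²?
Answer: -912004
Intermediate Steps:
T(x) = -x³
-27268 - T(-96) = -27268 - (-1)*(-96)³ = -27268 - (-1)*(-884736) = -27268 - 1*884736 = -27268 - 884736 = -912004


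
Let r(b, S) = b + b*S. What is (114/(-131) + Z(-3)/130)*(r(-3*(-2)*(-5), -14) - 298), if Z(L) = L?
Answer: -699798/8515 ≈ -82.184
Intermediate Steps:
r(b, S) = b + S*b
(114/(-131) + Z(-3)/130)*(r(-3*(-2)*(-5), -14) - 298) = (114/(-131) - 3/130)*((-3*(-2)*(-5))*(1 - 14) - 298) = (114*(-1/131) - 3*1/130)*((6*(-5))*(-13) - 298) = (-114/131 - 3/130)*(-30*(-13) - 298) = -15213*(390 - 298)/17030 = -15213/17030*92 = -699798/8515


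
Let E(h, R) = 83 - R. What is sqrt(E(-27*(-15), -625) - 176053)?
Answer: I*sqrt(175345) ≈ 418.74*I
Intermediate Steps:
sqrt(E(-27*(-15), -625) - 176053) = sqrt((83 - 1*(-625)) - 176053) = sqrt((83 + 625) - 176053) = sqrt(708 - 176053) = sqrt(-175345) = I*sqrt(175345)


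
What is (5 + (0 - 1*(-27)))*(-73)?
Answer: -2336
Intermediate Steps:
(5 + (0 - 1*(-27)))*(-73) = (5 + (0 + 27))*(-73) = (5 + 27)*(-73) = 32*(-73) = -2336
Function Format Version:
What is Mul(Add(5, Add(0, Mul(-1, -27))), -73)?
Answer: -2336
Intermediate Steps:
Mul(Add(5, Add(0, Mul(-1, -27))), -73) = Mul(Add(5, Add(0, 27)), -73) = Mul(Add(5, 27), -73) = Mul(32, -73) = -2336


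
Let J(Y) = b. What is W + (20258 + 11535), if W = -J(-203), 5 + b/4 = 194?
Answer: 31037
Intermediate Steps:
b = 756 (b = -20 + 4*194 = -20 + 776 = 756)
J(Y) = 756
W = -756 (W = -1*756 = -756)
W + (20258 + 11535) = -756 + (20258 + 11535) = -756 + 31793 = 31037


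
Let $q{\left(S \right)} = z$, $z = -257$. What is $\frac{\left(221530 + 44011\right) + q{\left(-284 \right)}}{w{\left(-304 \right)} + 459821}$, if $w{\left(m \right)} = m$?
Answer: $\frac{265284}{459517} \approx 0.57731$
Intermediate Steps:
$q{\left(S \right)} = -257$
$\frac{\left(221530 + 44011\right) + q{\left(-284 \right)}}{w{\left(-304 \right)} + 459821} = \frac{\left(221530 + 44011\right) - 257}{-304 + 459821} = \frac{265541 - 257}{459517} = 265284 \cdot \frac{1}{459517} = \frac{265284}{459517}$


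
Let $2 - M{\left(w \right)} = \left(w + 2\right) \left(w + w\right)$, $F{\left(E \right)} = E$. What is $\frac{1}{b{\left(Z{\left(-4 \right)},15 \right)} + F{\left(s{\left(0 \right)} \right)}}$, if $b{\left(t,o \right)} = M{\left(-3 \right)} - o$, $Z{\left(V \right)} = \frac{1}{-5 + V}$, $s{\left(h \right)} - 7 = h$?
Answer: $- \frac{1}{12} \approx -0.083333$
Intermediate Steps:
$s{\left(h \right)} = 7 + h$
$M{\left(w \right)} = 2 - 2 w \left(2 + w\right)$ ($M{\left(w \right)} = 2 - \left(w + 2\right) \left(w + w\right) = 2 - \left(2 + w\right) 2 w = 2 - 2 w \left(2 + w\right)$)
$b{\left(t,o \right)} = -4 - o$ ($b{\left(t,o \right)} = \left(2 - -12 - 2 \left(-3\right)^{2}\right) - o = \left(2 + 12 - 18\right) - o = -4 - o$)
$\frac{1}{b{\left(Z{\left(-4 \right)},15 \right)} + F{\left(s{\left(0 \right)} \right)}} = \frac{1}{\left(-4 - 15\right) + \left(7 + 0\right)} = \frac{1}{\left(-4 - 15\right) + 7} = \frac{1}{-19 + 7} = \frac{1}{-12} = - \frac{1}{12}$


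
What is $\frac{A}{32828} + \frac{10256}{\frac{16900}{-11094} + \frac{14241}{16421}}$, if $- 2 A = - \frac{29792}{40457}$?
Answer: $- \frac{310180068631150219676}{19843019512501177} \approx -15632.0$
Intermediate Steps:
$A = \frac{14896}{40457}$ ($A = - \frac{\left(-29792\right) \frac{1}{40457}}{2} = \left(- \frac{1}{2}\right) \left(- \frac{29792}{40457}\right) = \frac{14896}{40457} \approx 0.36819$)
$\frac{A}{32828} + \frac{10256}{\frac{16900}{-11094} + \frac{14241}{16421}} = \frac{14896}{40457 \cdot 32828} + \frac{10256}{\frac{16900}{-11094} + \frac{14241}{16421}} = \frac{14896}{40457} \cdot \frac{1}{32828} + \frac{10256}{16900 \left(- \frac{1}{11094}\right) + 14241 \cdot \frac{1}{16421}} = \frac{3724}{332030599} + \frac{10256}{- \frac{8450}{5547} + \frac{14241}{16421}} = \frac{3724}{332030599} + \frac{10256}{- \frac{59762623}{91087287}} = \frac{3724}{332030599} + 10256 \left(- \frac{91087287}{59762623}\right) = \frac{3724}{332030599} - \frac{934191215472}{59762623} = - \frac{310180068631150219676}{19843019512501177}$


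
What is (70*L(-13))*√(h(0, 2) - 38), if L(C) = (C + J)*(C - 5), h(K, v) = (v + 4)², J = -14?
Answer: 34020*I*√2 ≈ 48112.0*I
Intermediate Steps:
h(K, v) = (4 + v)²
L(C) = (-14 + C)*(-5 + C) (L(C) = (C - 14)*(C - 5) = (-14 + C)*(-5 + C))
(70*L(-13))*√(h(0, 2) - 38) = (70*(70 + (-13)² - 19*(-13)))*√((4 + 2)² - 38) = (70*(70 + 169 + 247))*√(6² - 38) = (70*486)*√(36 - 38) = 34020*√(-2) = 34020*(I*√2) = 34020*I*√2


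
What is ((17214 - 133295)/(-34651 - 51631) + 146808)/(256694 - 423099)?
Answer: -1809571991/2051108030 ≈ -0.88224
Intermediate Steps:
((17214 - 133295)/(-34651 - 51631) + 146808)/(256694 - 423099) = (-116081/(-86282) + 146808)/(-166405) = (-116081*(-1/86282) + 146808)*(-1/166405) = (16583/12326 + 146808)*(-1/166405) = (1809571991/12326)*(-1/166405) = -1809571991/2051108030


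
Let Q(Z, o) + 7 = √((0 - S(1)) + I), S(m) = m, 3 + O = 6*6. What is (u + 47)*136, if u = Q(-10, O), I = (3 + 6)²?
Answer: 5440 + 544*√5 ≈ 6656.4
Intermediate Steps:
O = 33 (O = -3 + 6*6 = -3 + 36 = 33)
I = 81 (I = 9² = 81)
Q(Z, o) = -7 + 4*√5 (Q(Z, o) = -7 + √((0 - 1*1) + 81) = -7 + √((0 - 1) + 81) = -7 + √(-1 + 81) = -7 + √80 = -7 + 4*√5)
u = -7 + 4*√5 ≈ 1.9443
(u + 47)*136 = ((-7 + 4*√5) + 47)*136 = (40 + 4*√5)*136 = 5440 + 544*√5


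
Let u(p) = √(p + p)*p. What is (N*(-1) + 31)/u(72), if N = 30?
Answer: 1/864 ≈ 0.0011574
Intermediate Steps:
u(p) = √2*p^(3/2) (u(p) = √(2*p)*p = (√2*√p)*p = √2*p^(3/2))
(N*(-1) + 31)/u(72) = (30*(-1) + 31)/((√2*72^(3/2))) = (-30 + 31)/((√2*(432*√2))) = 1/864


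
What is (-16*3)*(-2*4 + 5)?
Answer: 144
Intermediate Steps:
(-16*3)*(-2*4 + 5) = -48*(-8 + 5) = -48*(-3) = 144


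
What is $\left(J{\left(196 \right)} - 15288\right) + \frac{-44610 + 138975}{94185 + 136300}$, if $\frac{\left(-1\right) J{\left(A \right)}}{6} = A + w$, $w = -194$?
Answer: $- \frac{705265227}{46097} \approx -15300.0$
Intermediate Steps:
$J{\left(A \right)} = 1164 - 6 A$ ($J{\left(A \right)} = - 6 \left(A - 194\right) = - 6 \left(-194 + A\right) = 1164 - 6 A$)
$\left(J{\left(196 \right)} - 15288\right) + \frac{-44610 + 138975}{94185 + 136300} = \left(\left(1164 - 1176\right) - 15288\right) + \frac{-44610 + 138975}{94185 + 136300} = \left(\left(1164 - 1176\right) - 15288\right) + \frac{94365}{230485} = \left(-12 - 15288\right) + 94365 \cdot \frac{1}{230485} = -15300 + \frac{18873}{46097} = - \frac{705265227}{46097}$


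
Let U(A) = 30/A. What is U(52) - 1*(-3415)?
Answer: 88805/26 ≈ 3415.6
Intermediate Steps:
U(52) - 1*(-3415) = 30/52 - 1*(-3415) = 30*(1/52) + 3415 = 15/26 + 3415 = 88805/26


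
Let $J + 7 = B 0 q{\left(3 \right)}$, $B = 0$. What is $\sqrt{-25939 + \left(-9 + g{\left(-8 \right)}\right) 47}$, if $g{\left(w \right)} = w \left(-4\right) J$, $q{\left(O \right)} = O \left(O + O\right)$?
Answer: $i \sqrt{36890} \approx 192.07 i$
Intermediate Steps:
$q{\left(O \right)} = 2 O^{2}$ ($q{\left(O \right)} = O 2 O = 2 O^{2}$)
$J = -7$ ($J = -7 + 0 \cdot 0 \cdot 2 \cdot 3^{2} = -7 + 0 \cdot 2 \cdot 9 = -7 + 0 \cdot 18 = -7 + 0 = -7$)
$g{\left(w \right)} = 28 w$ ($g{\left(w \right)} = w \left(-4\right) \left(-7\right) = - 4 w \left(-7\right) = 28 w$)
$\sqrt{-25939 + \left(-9 + g{\left(-8 \right)}\right) 47} = \sqrt{-25939 + \left(-9 + 28 \left(-8\right)\right) 47} = \sqrt{-25939 + \left(-9 - 224\right) 47} = \sqrt{-25939 - 10951} = \sqrt{-36890} = i \sqrt{36890}$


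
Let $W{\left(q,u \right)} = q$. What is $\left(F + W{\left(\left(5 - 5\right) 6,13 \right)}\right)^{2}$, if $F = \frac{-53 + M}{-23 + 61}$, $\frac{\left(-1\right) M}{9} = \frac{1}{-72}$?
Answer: $\frac{178929}{92416} \approx 1.9361$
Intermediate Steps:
$M = \frac{1}{8}$ ($M = - \frac{9}{-72} = \left(-9\right) \left(- \frac{1}{72}\right) = \frac{1}{8} \approx 0.125$)
$F = - \frac{423}{304}$ ($F = \frac{-53 + \frac{1}{8}}{-23 + 61} = - \frac{423}{8 \cdot 38} = \left(- \frac{423}{8}\right) \frac{1}{38} = - \frac{423}{304} \approx -1.3914$)
$\left(F + W{\left(\left(5 - 5\right) 6,13 \right)}\right)^{2} = \left(- \frac{423}{304} + \left(5 - 5\right) 6\right)^{2} = \left(- \frac{423}{304} + 0 \cdot 6\right)^{2} = \left(- \frac{423}{304} + 0\right)^{2} = \left(- \frac{423}{304}\right)^{2} = \frac{178929}{92416}$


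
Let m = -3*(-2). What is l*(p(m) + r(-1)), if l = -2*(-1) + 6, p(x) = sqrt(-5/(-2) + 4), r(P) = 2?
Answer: 16 + 4*sqrt(26) ≈ 36.396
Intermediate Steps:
m = 6
p(x) = sqrt(26)/2 (p(x) = sqrt(-5*(-1/2) + 4) = sqrt(5/2 + 4) = sqrt(13/2) = sqrt(26)/2)
l = 8 (l = 2 + 6 = 8)
l*(p(m) + r(-1)) = 8*(sqrt(26)/2 + 2) = 8*(2 + sqrt(26)/2) = 16 + 4*sqrt(26)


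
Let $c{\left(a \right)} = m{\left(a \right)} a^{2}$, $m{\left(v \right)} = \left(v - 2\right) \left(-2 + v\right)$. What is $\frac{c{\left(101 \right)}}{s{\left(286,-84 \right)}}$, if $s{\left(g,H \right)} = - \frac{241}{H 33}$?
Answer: $\frac{277144562772}{241} \approx 1.15 \cdot 10^{9}$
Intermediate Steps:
$m{\left(v \right)} = \left(-2 + v\right)^{2}$ ($m{\left(v \right)} = \left(-2 + v\right) \left(-2 + v\right) = \left(-2 + v\right)^{2}$)
$s{\left(g,H \right)} = - \frac{241}{33 H}$
$c{\left(a \right)} = a^{2} \left(-2 + a\right)^{2}$ ($c{\left(a \right)} = \left(-2 + a\right)^{2} a^{2} = a^{2} \left(-2 + a\right)^{2}$)
$\frac{c{\left(101 \right)}}{s{\left(286,-84 \right)}} = \frac{101^{2} \left(-2 + 101\right)^{2}}{\left(- \frac{241}{33}\right) \frac{1}{-84}} = \frac{10201 \cdot 99^{2}}{\left(- \frac{241}{33}\right) \left(- \frac{1}{84}\right)} = \frac{10201 \cdot 9801}{\frac{241}{2772}} = 99980001 \cdot \frac{2772}{241} = \frac{277144562772}{241}$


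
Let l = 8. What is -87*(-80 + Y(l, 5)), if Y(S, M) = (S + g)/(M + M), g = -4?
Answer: 34626/5 ≈ 6925.2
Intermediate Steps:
Y(S, M) = (-4 + S)/(2*M) (Y(S, M) = (S - 4)/(M + M) = (-4 + S)/((2*M)) = (-4 + S)*(1/(2*M)) = (-4 + S)/(2*M))
-87*(-80 + Y(l, 5)) = -87*(-80 + (½)*(-4 + 8)/5) = -87*(-80 + (½)*(⅕)*4) = -87*(-80 + ⅖) = -87*(-398/5) = 34626/5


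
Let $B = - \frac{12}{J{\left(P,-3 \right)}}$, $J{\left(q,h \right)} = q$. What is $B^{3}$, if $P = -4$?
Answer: $27$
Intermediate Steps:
$B = 3$ ($B = - \frac{12}{-4} = \left(-12\right) \left(- \frac{1}{4}\right) = 3$)
$B^{3} = 3^{3} = 27$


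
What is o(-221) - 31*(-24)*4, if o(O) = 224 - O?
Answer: 3421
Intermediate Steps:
o(-221) - 31*(-24)*4 = (224 - 1*(-221)) - 31*(-24)*4 = (224 + 221) - (-744)*4 = 445 - 1*(-2976) = 445 + 2976 = 3421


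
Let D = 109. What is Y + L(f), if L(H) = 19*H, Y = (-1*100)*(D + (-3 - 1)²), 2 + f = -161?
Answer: -15597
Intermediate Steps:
f = -163 (f = -2 - 161 = -163)
Y = -12500 (Y = (-1*100)*(109 + (-3 - 1)²) = -100*(109 + (-4)²) = -100*(109 + 16) = -100*125 = -12500)
Y + L(f) = -12500 + 19*(-163) = -12500 - 3097 = -15597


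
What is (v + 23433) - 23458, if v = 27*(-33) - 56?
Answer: -972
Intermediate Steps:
v = -947 (v = -891 - 56 = -947)
(v + 23433) - 23458 = (-947 + 23433) - 23458 = 22486 - 23458 = -972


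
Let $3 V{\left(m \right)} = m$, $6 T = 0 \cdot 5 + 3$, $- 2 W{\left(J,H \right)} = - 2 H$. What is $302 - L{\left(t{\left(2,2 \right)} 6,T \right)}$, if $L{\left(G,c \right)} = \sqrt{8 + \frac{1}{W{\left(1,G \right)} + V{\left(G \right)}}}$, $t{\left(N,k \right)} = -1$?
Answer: $302 - \frac{3 \sqrt{14}}{4} \approx 299.19$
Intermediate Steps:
$W{\left(J,H \right)} = H$ ($W{\left(J,H \right)} = - \frac{\left(-2\right) H}{2} = H$)
$T = \frac{1}{2}$ ($T = \frac{0 \cdot 5 + 3}{6} = \frac{0 + 3}{6} = \frac{1}{6} \cdot 3 = \frac{1}{2} \approx 0.5$)
$V{\left(m \right)} = \frac{m}{3}$
$L{\left(G,c \right)} = \sqrt{8 + \frac{3}{4 G}}$ ($L{\left(G,c \right)} = \sqrt{8 + \frac{1}{G + \frac{G}{3}}} = \sqrt{8 + \frac{1}{\frac{4}{3} G}} = \sqrt{8 + \frac{3}{4 G}}$)
$302 - L{\left(t{\left(2,2 \right)} 6,T \right)} = 302 - \frac{\sqrt{32 + \frac{3}{\left(-1\right) 6}}}{2} = 302 - \frac{\sqrt{32 + \frac{3}{-6}}}{2} = 302 - \frac{\sqrt{32 + 3 \left(- \frac{1}{6}\right)}}{2} = 302 - \frac{\sqrt{32 - \frac{1}{2}}}{2} = 302 - \frac{\sqrt{\frac{63}{2}}}{2} = 302 - \frac{\frac{3}{2} \sqrt{14}}{2} = 302 - \frac{3 \sqrt{14}}{4}$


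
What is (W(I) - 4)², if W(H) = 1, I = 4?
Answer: 9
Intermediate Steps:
(W(I) - 4)² = (1 - 4)² = (-3)² = 9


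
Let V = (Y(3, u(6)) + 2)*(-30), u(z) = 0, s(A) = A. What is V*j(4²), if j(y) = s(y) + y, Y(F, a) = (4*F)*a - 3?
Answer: 960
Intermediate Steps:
Y(F, a) = -3 + 4*F*a (Y(F, a) = 4*F*a - 3 = -3 + 4*F*a)
j(y) = 2*y (j(y) = y + y = 2*y)
V = 30 (V = ((-3 + 4*3*0) + 2)*(-30) = ((-3 + 0) + 2)*(-30) = (-3 + 2)*(-30) = -1*(-30) = 30)
V*j(4²) = 30*(2*4²) = 30*(2*16) = 30*32 = 960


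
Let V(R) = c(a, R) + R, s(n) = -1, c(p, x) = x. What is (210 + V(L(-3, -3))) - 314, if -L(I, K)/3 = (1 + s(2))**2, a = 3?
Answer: -104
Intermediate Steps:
L(I, K) = 0 (L(I, K) = -3*(1 - 1)**2 = -3*0**2 = -3*0 = 0)
V(R) = 2*R (V(R) = R + R = 2*R)
(210 + V(L(-3, -3))) - 314 = (210 + 2*0) - 314 = (210 + 0) - 314 = 210 - 314 = -104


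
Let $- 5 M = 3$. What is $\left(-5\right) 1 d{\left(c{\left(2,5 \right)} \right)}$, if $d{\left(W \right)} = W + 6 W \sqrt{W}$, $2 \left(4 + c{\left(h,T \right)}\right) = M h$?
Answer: $23 + \frac{138 i \sqrt{115}}{5} \approx 23.0 + 295.98 i$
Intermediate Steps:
$M = - \frac{3}{5}$ ($M = \left(- \frac{1}{5}\right) 3 = - \frac{3}{5} \approx -0.6$)
$c{\left(h,T \right)} = -4 - \frac{3 h}{10}$ ($c{\left(h,T \right)} = -4 + \frac{\left(- \frac{3}{5}\right) h}{2} = -4 - \frac{3 h}{10}$)
$d{\left(W \right)} = W + 6 W^{\frac{3}{2}}$
$\left(-5\right) 1 d{\left(c{\left(2,5 \right)} \right)} = \left(-5\right) 1 \left(\left(-4 - \frac{3}{5}\right) + 6 \left(-4 - \frac{3}{5}\right)^{\frac{3}{2}}\right) = - 5 \left(\left(-4 - \frac{3}{5}\right) + 6 \left(-4 - \frac{3}{5}\right)^{\frac{3}{2}}\right) = - 5 \left(- \frac{23}{5} + 6 \left(- \frac{23}{5}\right)^{\frac{3}{2}}\right) = - 5 \left(- \frac{23}{5} + 6 \left(- \frac{23 i \sqrt{115}}{25}\right)\right) = - 5 \left(- \frac{23}{5} - \frac{138 i \sqrt{115}}{25}\right) = 23 + \frac{138 i \sqrt{115}}{5}$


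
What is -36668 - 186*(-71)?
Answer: -23462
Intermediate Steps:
-36668 - 186*(-71) = -36668 - 1*(-13206) = -36668 + 13206 = -23462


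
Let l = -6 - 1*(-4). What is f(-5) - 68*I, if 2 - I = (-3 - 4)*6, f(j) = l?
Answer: -2994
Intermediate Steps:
l = -2 (l = -6 + 4 = -2)
f(j) = -2
I = 44 (I = 2 - (-3 - 4)*6 = 2 - (-7)*6 = 2 - 1*(-42) = 2 + 42 = 44)
f(-5) - 68*I = -2 - 68*44 = -2 - 2992 = -2994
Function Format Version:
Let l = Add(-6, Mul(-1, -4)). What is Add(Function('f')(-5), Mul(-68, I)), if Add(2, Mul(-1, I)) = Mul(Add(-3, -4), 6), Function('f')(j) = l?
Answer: -2994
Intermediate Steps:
l = -2 (l = Add(-6, 4) = -2)
Function('f')(j) = -2
I = 44 (I = Add(2, Mul(-1, Mul(Add(-3, -4), 6))) = Add(2, Mul(-1, Mul(-7, 6))) = Add(2, Mul(-1, -42)) = Add(2, 42) = 44)
Add(Function('f')(-5), Mul(-68, I)) = Add(-2, Mul(-68, 44)) = Add(-2, -2992) = -2994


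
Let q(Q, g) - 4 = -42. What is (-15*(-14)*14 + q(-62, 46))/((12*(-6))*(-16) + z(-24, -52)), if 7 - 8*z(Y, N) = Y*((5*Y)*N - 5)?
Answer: 23216/158863 ≈ 0.14614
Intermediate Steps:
q(Q, g) = -38 (q(Q, g) = 4 - 42 = -38)
z(Y, N) = 7/8 - Y*(-5 + 5*N*Y)/8 (z(Y, N) = 7/8 - Y*((5*Y)*N - 5)/8 = 7/8 - Y*(5*N*Y - 5)/8 = 7/8 - Y*(-5 + 5*N*Y)/8)
(-15*(-14)*14 + q(-62, 46))/((12*(-6))*(-16) + z(-24, -52)) = (-15*(-14)*14 - 38)/((12*(-6))*(-16) + (7/8 + (5/8)*(-24) - 5/8*(-52)*(-24)²)) = (210*14 - 38)/(-72*(-16) + (7/8 - 15 - 5/8*(-52)*576)) = (2940 - 38)/(1152 + (7/8 - 15 + 18720)) = 2902/(1152 + 149647/8) = 2902/(158863/8) = 2902*(8/158863) = 23216/158863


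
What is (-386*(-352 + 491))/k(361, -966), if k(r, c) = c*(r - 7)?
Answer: 26827/170982 ≈ 0.15690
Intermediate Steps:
k(r, c) = c*(-7 + r)
(-386*(-352 + 491))/k(361, -966) = (-386*(-352 + 491))/((-966*(-7 + 361))) = (-386*139)/((-966*354)) = -53654/(-341964) = -53654*(-1/341964) = 26827/170982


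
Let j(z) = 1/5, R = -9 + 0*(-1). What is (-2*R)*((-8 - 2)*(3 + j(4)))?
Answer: -576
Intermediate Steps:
R = -9 (R = -9 + 0 = -9)
j(z) = ⅕
(-2*R)*((-8 - 2)*(3 + j(4))) = (-2*(-9))*((-8 - 2)*(3 + ⅕)) = 18*(-10*16/5) = 18*(-32) = -576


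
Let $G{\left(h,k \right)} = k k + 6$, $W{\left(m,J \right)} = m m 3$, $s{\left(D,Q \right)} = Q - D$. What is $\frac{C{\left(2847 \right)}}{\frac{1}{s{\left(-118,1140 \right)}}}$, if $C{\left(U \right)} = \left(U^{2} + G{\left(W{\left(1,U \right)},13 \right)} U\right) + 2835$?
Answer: $10826938002$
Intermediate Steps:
$W{\left(m,J \right)} = 3 m^{2}$ ($W{\left(m,J \right)} = m^{2} \cdot 3 = 3 m^{2}$)
$G{\left(h,k \right)} = 6 + k^{2}$ ($G{\left(h,k \right)} = k^{2} + 6 = 6 + k^{2}$)
$C{\left(U \right)} = 2835 + U^{2} + 175 U$ ($C{\left(U \right)} = \left(U^{2} + \left(6 + 13^{2}\right) U\right) + 2835 = \left(U^{2} + \left(6 + 169\right) U\right) + 2835 = \left(U^{2} + 175 U\right) + 2835 = 2835 + U^{2} + 175 U$)
$\frac{C{\left(2847 \right)}}{\frac{1}{s{\left(-118,1140 \right)}}} = \frac{2835 + 2847^{2} + 175 \cdot 2847}{\frac{1}{1140 - -118}} = \frac{2835 + 8105409 + 498225}{\frac{1}{1140 + 118}} = \frac{8606469}{\frac{1}{1258}} = 8606469 \frac{1}{\frac{1}{1258}} = 8606469 \cdot 1258 = 10826938002$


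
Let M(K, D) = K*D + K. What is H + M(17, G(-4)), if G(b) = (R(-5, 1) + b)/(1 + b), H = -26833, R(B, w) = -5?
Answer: -26765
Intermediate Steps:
G(b) = (-5 + b)/(1 + b)
M(K, D) = K + D*K (M(K, D) = D*K + K = K + D*K)
H + M(17, G(-4)) = -26833 + 17*(1 + (-5 - 4)/(1 - 4)) = -26833 + 17*(1 - 9/(-3)) = -26833 + 17*(1 - ⅓*(-9)) = -26833 + 17*(1 + 3) = -26833 + 17*4 = -26833 + 68 = -26765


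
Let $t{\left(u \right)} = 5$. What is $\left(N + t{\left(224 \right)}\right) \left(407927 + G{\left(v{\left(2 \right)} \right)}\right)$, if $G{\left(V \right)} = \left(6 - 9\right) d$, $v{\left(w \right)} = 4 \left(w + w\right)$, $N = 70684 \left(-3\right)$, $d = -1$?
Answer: $-86500332710$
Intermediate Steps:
$N = -212052$
$v{\left(w \right)} = 8 w$ ($v{\left(w \right)} = 4 \cdot 2 w = 8 w$)
$G{\left(V \right)} = 3$ ($G{\left(V \right)} = \left(6 - 9\right) \left(-1\right) = \left(-3\right) \left(-1\right) = 3$)
$\left(N + t{\left(224 \right)}\right) \left(407927 + G{\left(v{\left(2 \right)} \right)}\right) = \left(-212052 + 5\right) \left(407927 + 3\right) = \left(-212047\right) 407930 = -86500332710$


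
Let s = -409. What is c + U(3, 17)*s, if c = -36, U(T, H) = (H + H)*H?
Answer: -236438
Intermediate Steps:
U(T, H) = 2*H² (U(T, H) = (2*H)*H = 2*H²)
c + U(3, 17)*s = -36 + (2*17²)*(-409) = -36 + (2*289)*(-409) = -36 + 578*(-409) = -36 - 236402 = -236438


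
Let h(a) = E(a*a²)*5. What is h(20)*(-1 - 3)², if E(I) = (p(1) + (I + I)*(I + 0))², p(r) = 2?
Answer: 1310720040960000320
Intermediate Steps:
E(I) = (2 + 2*I²)² (E(I) = (2 + (I + I)*(I + 0))² = (2 + (2*I)*I)² = (2 + 2*I²)²)
h(a) = 20*(1 + a⁶)² (h(a) = (4*(1 + (a*a²)²)²)*5 = (4*(1 + (a³)²)²)*5 = (4*(1 + a⁶)²)*5 = 20*(1 + a⁶)²)
h(20)*(-1 - 3)² = (20*(1 + 20⁶)²)*(-1 - 3)² = (20*(1 + 64000000)²)*(-4)² = (20*64000001²)*16 = (20*4096000128000001)*16 = 81920002560000020*16 = 1310720040960000320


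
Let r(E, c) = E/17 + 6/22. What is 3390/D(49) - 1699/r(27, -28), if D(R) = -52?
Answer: -4425199/4524 ≈ -978.16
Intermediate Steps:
r(E, c) = 3/11 + E/17 (r(E, c) = E*(1/17) + 6*(1/22) = E/17 + 3/11 = 3/11 + E/17)
3390/D(49) - 1699/r(27, -28) = 3390/(-52) - 1699/(3/11 + (1/17)*27) = 3390*(-1/52) - 1699/(3/11 + 27/17) = -1695/26 - 1699/348/187 = -1695/26 - 1699*187/348 = -1695/26 - 317713/348 = -4425199/4524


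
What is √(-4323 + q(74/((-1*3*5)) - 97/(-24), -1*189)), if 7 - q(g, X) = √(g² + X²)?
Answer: √(-15537600 - 30*√514393849)/60 ≈ 67.119*I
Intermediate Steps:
q(g, X) = 7 - √(X² + g²) (q(g, X) = 7 - √(g² + X²) = 7 - √(X² + g²))
√(-4323 + q(74/((-1*3*5)) - 97/(-24), -1*189)) = √(-4323 + (7 - √((-1*189)² + (74/((-1*3*5)) - 97/(-24))²))) = √(-4323 + (7 - √((-189)² + (74/((-3*5)) - 97*(-1/24))²))) = √(-4323 + (7 - √(35721 + (74/(-15) + 97/24)²))) = √(-4323 + (7 - √(35721 + (74*(-1/15) + 97/24)²))) = √(-4323 + (7 - √(35721 + (-74/15 + 97/24)²))) = √(-4323 + (7 - √(35721 + (-107/120)²))) = √(-4323 + (7 - √(35721 + 11449/14400))) = √(-4323 + (7 - √(514393849/14400))) = √(-4323 + (7 - √514393849/120)) = √(-4316 - √514393849/120)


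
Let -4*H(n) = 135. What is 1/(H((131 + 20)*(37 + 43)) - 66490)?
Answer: -4/266095 ≈ -1.5032e-5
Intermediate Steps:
H(n) = -135/4 (H(n) = -¼*135 = -135/4)
1/(H((131 + 20)*(37 + 43)) - 66490) = 1/(-135/4 - 66490) = 1/(-266095/4) = -4/266095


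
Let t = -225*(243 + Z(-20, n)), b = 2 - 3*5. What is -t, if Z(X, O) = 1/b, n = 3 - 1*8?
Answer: 710550/13 ≈ 54658.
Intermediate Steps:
b = -13 (b = 2 - 15 = -13)
n = -5 (n = 3 - 8 = -5)
Z(X, O) = -1/13 (Z(X, O) = 1/(-13) = -1/13)
t = -710550/13 (t = -225*(243 - 1/13) = -225*3158/13 = -710550/13 ≈ -54658.)
-t = -1*(-710550/13) = 710550/13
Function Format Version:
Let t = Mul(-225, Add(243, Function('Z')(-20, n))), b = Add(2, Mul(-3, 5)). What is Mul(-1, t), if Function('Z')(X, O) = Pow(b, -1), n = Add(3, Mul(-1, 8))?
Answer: Rational(710550, 13) ≈ 54658.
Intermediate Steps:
b = -13 (b = Add(2, -15) = -13)
n = -5 (n = Add(3, -8) = -5)
Function('Z')(X, O) = Rational(-1, 13) (Function('Z')(X, O) = Pow(-13, -1) = Rational(-1, 13))
t = Rational(-710550, 13) (t = Mul(-225, Add(243, Rational(-1, 13))) = Mul(-225, Rational(3158, 13)) = Rational(-710550, 13) ≈ -54658.)
Mul(-1, t) = Mul(-1, Rational(-710550, 13)) = Rational(710550, 13)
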